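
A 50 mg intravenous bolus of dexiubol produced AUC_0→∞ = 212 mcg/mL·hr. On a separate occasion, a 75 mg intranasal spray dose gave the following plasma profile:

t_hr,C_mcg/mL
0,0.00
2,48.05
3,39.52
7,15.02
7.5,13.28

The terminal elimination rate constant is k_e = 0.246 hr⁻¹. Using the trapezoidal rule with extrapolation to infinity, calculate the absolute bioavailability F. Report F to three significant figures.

Trapezoidal AUC_0→7.5 (intranasal spray):
  [0→2]: (0.00+48.05)/2 × 2 = 48.05
  [2→3]: (48.05+39.52)/2 × 1 = 43.785
  [3→7]: (39.52+15.02)/2 × 4 = 109.08
  [7→7.5]: (15.02+13.28)/2 × 0.5 = 7.075
  Sum = 207.99 mcg/mL·hr
Tail: C_last/k_e = 13.28/0.246 = 53.984
AUC_0→∞ (intranasal spray) = 207.99 + 53.984 = 261.974 mcg/mL·hr
F = (AUC_ev/D_ev)/(AUC_iv/D_iv) = (261.974/75)/(212/50) = 3.49299/4.24 = 0.8238

F = 0.824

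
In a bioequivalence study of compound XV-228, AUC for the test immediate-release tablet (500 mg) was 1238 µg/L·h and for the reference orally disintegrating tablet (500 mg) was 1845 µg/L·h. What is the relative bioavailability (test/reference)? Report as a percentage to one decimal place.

F_rel = (AUC_test/D_test) / (AUC_ref/D_ref)
      = (1238/500) / (1845/500)
      = 2.476 / 3.69 = 0.6710 = 67.10%

F_rel = 67.1%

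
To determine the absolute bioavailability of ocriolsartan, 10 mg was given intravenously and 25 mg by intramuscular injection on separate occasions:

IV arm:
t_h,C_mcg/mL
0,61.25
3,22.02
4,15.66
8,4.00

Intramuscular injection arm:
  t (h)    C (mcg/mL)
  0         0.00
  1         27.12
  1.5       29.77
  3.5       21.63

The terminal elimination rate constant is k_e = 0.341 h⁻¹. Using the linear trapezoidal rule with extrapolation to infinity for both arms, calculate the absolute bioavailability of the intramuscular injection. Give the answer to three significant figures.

Trapezoidal AUC_0→8 (IV):
  [0→3]: (61.25+22.02)/2 × 3 = 124.905
  [3→4]: (22.02+15.66)/2 × 1 = 18.84
  [4→8]: (15.66+4.00)/2 × 4 = 39.32
  Sum = 183.065 mcg/mL·h
IV tail: 4.00/0.341 = 11.730; AUC_iv,0→∞ = 183.065 + 11.730 = 194.795 mcg/mL·h
Trapezoidal AUC_0→3.5 (intramuscular injection):
  [0→1]: (0.00+27.12)/2 × 1 = 13.56
  [1→1.5]: (27.12+29.77)/2 × 0.5 = 14.2225
  [1.5→3.5]: (29.77+21.63)/2 × 2 = 51.4
  Sum = 79.1825 mcg/mL·h
intramuscular injection tail: 21.63/0.341 = 63.431; AUC_ev,0→∞ = 79.1825 + 63.431 = 142.6135 mcg/mL·h
F = (AUC_ev/D_ev)/(AUC_iv/D_iv) = (142.6135/25)/(194.795/10) = 5.70454/19.4795 = 0.2928

F = 0.293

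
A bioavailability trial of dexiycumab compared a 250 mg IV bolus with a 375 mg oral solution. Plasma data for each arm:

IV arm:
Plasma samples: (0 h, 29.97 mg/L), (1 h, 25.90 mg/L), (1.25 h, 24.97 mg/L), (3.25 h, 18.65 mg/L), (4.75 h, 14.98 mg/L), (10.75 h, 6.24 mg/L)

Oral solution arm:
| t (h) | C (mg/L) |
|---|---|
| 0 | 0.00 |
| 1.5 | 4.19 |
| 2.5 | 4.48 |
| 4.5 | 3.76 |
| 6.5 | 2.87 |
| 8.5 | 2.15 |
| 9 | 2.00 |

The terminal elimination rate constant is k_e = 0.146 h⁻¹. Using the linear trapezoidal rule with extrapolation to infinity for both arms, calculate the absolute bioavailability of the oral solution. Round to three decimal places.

F = 0.134

Trapezoidal AUC_0→10.75 (IV):
  [0→1]: (29.97+25.90)/2 × 1 = 27.935
  [1→1.25]: (25.90+24.97)/2 × 0.25 = 6.35875
  [1.25→3.25]: (24.97+18.65)/2 × 2 = 43.62
  [3.25→4.75]: (18.65+14.98)/2 × 1.5 = 25.2225
  [4.75→10.75]: (14.98+6.24)/2 × 6 = 63.66
  Sum = 166.79625 mg/L·h
IV tail: 6.24/0.146 = 42.740; AUC_iv,0→∞ = 166.79625 + 42.740 = 209.53625 mg/L·h
Trapezoidal AUC_0→9 (oral solution):
  [0→1.5]: (0.00+4.19)/2 × 1.5 = 3.1425
  [1.5→2.5]: (4.19+4.48)/2 × 1 = 4.335
  [2.5→4.5]: (4.48+3.76)/2 × 2 = 8.24
  [4.5→6.5]: (3.76+2.87)/2 × 2 = 6.63
  [6.5→8.5]: (2.87+2.15)/2 × 2 = 5.02
  [8.5→9]: (2.15+2.00)/2 × 0.5 = 1.0375
  Sum = 28.405 mg/L·h
oral solution tail: 2.00/0.146 = 13.699; AUC_ev,0→∞ = 28.405 + 13.699 = 42.104 mg/L·h
F = (AUC_ev/D_ev)/(AUC_iv/D_iv) = (42.104/375)/(209.53625/250) = 0.112277/0.838145 = 0.1340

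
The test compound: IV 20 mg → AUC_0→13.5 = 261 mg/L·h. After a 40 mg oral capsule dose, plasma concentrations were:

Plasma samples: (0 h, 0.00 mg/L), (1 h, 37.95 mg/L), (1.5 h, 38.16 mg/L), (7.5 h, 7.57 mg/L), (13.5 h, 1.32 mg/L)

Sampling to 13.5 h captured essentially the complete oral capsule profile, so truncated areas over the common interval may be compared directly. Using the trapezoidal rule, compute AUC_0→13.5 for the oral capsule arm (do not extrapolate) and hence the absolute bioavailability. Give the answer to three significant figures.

Trapezoidal AUC_0→13.5 (oral capsule):
  [0→1]: (0.00+37.95)/2 × 1 = 18.975
  [1→1.5]: (37.95+38.16)/2 × 0.5 = 19.0275
  [1.5→7.5]: (38.16+7.57)/2 × 6 = 137.19
  [7.5→13.5]: (7.57+1.32)/2 × 6 = 26.67
  Sum = 201.8625 mg/L·h
F = (AUC_ev/D_ev)/(AUC_iv/D_iv) = (201.8625/40)/(261/20) = 5.0465625/13.05 = 0.3867

F = 0.387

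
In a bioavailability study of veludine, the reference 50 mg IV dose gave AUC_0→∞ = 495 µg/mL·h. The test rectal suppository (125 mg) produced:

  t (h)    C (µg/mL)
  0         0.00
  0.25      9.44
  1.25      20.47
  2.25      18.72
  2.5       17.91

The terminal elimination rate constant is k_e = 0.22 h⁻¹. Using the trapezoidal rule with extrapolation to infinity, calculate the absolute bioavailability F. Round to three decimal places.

Trapezoidal AUC_0→2.5 (rectal suppository):
  [0→0.25]: (0.00+9.44)/2 × 0.25 = 1.18
  [0.25→1.25]: (9.44+20.47)/2 × 1 = 14.955
  [1.25→2.25]: (20.47+18.72)/2 × 1 = 19.595
  [2.25→2.5]: (18.72+17.91)/2 × 0.25 = 4.57875
  Sum = 40.30875 µg/mL·h
Tail: C_last/k_e = 17.91/0.22 = 81.409
AUC_0→∞ (rectal suppository) = 40.30875 + 81.409 = 121.71775 µg/mL·h
F = (AUC_ev/D_ev)/(AUC_iv/D_iv) = (121.71775/125)/(495/50) = 0.973742/9.9 = 0.0984

F = 0.098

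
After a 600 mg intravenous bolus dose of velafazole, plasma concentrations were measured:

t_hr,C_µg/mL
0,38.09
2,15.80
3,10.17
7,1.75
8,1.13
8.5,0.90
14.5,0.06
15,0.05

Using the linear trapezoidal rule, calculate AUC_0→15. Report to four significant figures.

Trapezoidal AUC_0→15:
  [0→2]: (38.09+15.80)/2 × 2 = 53.89
  [2→3]: (15.80+10.17)/2 × 1 = 12.985
  [3→7]: (10.17+1.75)/2 × 4 = 23.84
  [7→8]: (1.75+1.13)/2 × 1 = 1.44
  [8→8.5]: (1.13+0.90)/2 × 0.5 = 0.5075
  [8.5→14.5]: (0.90+0.06)/2 × 6 = 2.88
  [14.5→15]: (0.06+0.05)/2 × 0.5 = 0.0275
  Sum = 95.57 µg/mL·hr

AUC = 95.57 µg/mL·hr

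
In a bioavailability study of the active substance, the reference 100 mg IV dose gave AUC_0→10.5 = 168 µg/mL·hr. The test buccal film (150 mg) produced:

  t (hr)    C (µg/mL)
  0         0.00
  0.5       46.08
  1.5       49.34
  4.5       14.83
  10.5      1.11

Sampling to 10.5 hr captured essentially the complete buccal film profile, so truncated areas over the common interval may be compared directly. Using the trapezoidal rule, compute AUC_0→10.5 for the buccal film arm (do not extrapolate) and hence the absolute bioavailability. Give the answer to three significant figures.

F = 0.807

Trapezoidal AUC_0→10.5 (buccal film):
  [0→0.5]: (0.00+46.08)/2 × 0.5 = 11.52
  [0.5→1.5]: (46.08+49.34)/2 × 1 = 47.71
  [1.5→4.5]: (49.34+14.83)/2 × 3 = 96.255
  [4.5→10.5]: (14.83+1.11)/2 × 6 = 47.82
  Sum = 203.305 µg/mL·hr
F = (AUC_ev/D_ev)/(AUC_iv/D_iv) = (203.305/150)/(168/100) = 1.35537/1.68 = 0.8068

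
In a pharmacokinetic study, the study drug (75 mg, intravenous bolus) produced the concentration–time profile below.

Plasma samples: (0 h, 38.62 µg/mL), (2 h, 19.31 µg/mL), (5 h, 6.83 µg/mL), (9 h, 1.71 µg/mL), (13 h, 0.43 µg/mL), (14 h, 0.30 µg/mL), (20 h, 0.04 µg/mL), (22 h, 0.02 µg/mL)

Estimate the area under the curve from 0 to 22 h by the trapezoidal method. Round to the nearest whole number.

Trapezoidal AUC_0→22:
  [0→2]: (38.62+19.31)/2 × 2 = 57.93
  [2→5]: (19.31+6.83)/2 × 3 = 39.21
  [5→9]: (6.83+1.71)/2 × 4 = 17.08
  [9→13]: (1.71+0.43)/2 × 4 = 4.28
  [13→14]: (0.43+0.30)/2 × 1 = 0.365
  [14→20]: (0.30+0.04)/2 × 6 = 1.02
  [20→22]: (0.04+0.02)/2 × 2 = 0.06
  Sum = 119.945 µg/mL·h

AUC = 120 µg/mL·h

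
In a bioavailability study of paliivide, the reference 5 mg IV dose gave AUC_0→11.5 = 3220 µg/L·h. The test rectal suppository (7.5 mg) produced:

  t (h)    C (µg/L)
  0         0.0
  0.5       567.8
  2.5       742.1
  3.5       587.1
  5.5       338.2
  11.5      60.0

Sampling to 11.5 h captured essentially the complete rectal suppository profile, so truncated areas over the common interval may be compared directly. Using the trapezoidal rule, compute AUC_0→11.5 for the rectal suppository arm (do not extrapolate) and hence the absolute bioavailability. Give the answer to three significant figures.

Trapezoidal AUC_0→11.5 (rectal suppository):
  [0→0.5]: (0.0+567.8)/2 × 0.5 = 141.95
  [0.5→2.5]: (567.8+742.1)/2 × 2 = 1309.9
  [2.5→3.5]: (742.1+587.1)/2 × 1 = 664.6
  [3.5→5.5]: (587.1+338.2)/2 × 2 = 925.3
  [5.5→11.5]: (338.2+60.0)/2 × 6 = 1194.6
  Sum = 4236.35 µg/L·h
F = (AUC_ev/D_ev)/(AUC_iv/D_iv) = (4236.35/7.5)/(3220/5) = 564.847/644 = 0.8771

F = 0.877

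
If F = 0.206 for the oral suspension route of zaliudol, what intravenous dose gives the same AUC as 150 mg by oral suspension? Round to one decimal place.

D_iv = 30.9 mg

Systemic exposure from an extravascular dose = F × D_ev, so the equivalent IV dose is F × D_ev.
D_iv = F × D_ev = 0.206 × 150 = 30.9 mg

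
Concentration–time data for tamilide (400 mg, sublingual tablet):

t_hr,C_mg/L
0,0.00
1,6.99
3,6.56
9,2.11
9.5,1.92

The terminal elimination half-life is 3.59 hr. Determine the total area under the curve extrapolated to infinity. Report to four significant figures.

AUC = 54.01 mg/L·hr

Trapezoidal AUC_0→9.5:
  [0→1]: (0.00+6.99)/2 × 1 = 3.495
  [1→3]: (6.99+6.56)/2 × 2 = 13.55
  [3→9]: (6.56+2.11)/2 × 6 = 26.01
  [9→9.5]: (2.11+1.92)/2 × 0.5 = 1.0075
  Sum = 44.0625 mg/L·hr
k_e = ln2 / t½ = 0.693147 / 3.59 = 0.1931 hr^-1
Extrapolated tail: C_last / k_e = 1.92 / 0.1931 = 9.943
AUC_0→∞ = 44.0625 + 9.943 = 54.0055 mg/L·hr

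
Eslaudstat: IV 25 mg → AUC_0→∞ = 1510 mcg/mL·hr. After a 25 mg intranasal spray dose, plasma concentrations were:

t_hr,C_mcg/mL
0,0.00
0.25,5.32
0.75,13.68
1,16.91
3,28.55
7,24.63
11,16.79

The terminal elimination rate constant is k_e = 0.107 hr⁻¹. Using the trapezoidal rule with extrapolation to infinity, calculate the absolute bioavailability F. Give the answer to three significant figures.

Trapezoidal AUC_0→11 (intranasal spray):
  [0→0.25]: (0.00+5.32)/2 × 0.25 = 0.665
  [0.25→0.75]: (5.32+13.68)/2 × 0.5 = 4.75
  [0.75→1]: (13.68+16.91)/2 × 0.25 = 3.82375
  [1→3]: (16.91+28.55)/2 × 2 = 45.46
  [3→7]: (28.55+24.63)/2 × 4 = 106.36
  [7→11]: (24.63+16.79)/2 × 4 = 82.84
  Sum = 243.89875 mcg/mL·hr
Tail: C_last/k_e = 16.79/0.107 = 156.916
AUC_0→∞ (intranasal spray) = 243.89875 + 156.916 = 400.81475 mcg/mL·hr
F = (AUC_ev/D_ev)/(AUC_iv/D_iv) = (400.81475/25)/(1510/25) = 16.03259/60.4 = 0.2654

F = 0.265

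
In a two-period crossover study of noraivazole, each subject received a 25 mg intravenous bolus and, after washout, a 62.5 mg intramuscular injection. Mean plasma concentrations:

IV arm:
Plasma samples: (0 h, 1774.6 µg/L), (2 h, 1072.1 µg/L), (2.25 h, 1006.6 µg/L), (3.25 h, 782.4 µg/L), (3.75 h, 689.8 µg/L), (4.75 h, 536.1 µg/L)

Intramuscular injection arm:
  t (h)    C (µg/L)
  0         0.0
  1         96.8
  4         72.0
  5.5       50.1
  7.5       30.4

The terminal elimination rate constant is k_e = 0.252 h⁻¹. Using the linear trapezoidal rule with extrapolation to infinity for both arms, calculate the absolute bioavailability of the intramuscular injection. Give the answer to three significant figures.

Trapezoidal AUC_0→4.75 (IV):
  [0→2]: (1774.6+1072.1)/2 × 2 = 2846.7
  [2→2.25]: (1072.1+1006.6)/2 × 0.25 = 259.8375
  [2.25→3.25]: (1006.6+782.4)/2 × 1 = 894.5
  [3.25→3.75]: (782.4+689.8)/2 × 0.5 = 368.05
  [3.75→4.75]: (689.8+536.1)/2 × 1 = 612.95
  Sum = 4982.0375 µg/L·h
IV tail: 536.1/0.252 = 2127.381; AUC_iv,0→∞ = 4982.0375 + 2127.381 = 7109.4185 µg/L·h
Trapezoidal AUC_0→7.5 (intramuscular injection):
  [0→1]: (0.0+96.8)/2 × 1 = 48.4
  [1→4]: (96.8+72.0)/2 × 3 = 253.2
  [4→5.5]: (72.0+50.1)/2 × 1.5 = 91.575
  [5.5→7.5]: (50.1+30.4)/2 × 2 = 80.5
  Sum = 473.675 µg/L·h
intramuscular injection tail: 30.4/0.252 = 120.635; AUC_ev,0→∞ = 473.675 + 120.635 = 594.31 µg/L·h
F = (AUC_ev/D_ev)/(AUC_iv/D_iv) = (594.31/62.5)/(7109.4185/25) = 9.50896/284.37674 = 0.0334

F = 0.0334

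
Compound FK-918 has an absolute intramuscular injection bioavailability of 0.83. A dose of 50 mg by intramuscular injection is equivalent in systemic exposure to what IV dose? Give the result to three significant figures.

Systemic exposure from an extravascular dose = F × D_ev, so the equivalent IV dose is F × D_ev.
D_iv = F × D_ev = 0.83 × 50 = 41.5 mg

D_iv = 41.5 mg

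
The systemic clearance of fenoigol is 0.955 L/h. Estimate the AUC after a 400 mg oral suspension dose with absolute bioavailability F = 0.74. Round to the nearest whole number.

AUC_0→∞ = F × Dose / CL
        = 0.74 × 400 / 0.955 = 309.948 mg/L·h

AUC = 310 mg/L·h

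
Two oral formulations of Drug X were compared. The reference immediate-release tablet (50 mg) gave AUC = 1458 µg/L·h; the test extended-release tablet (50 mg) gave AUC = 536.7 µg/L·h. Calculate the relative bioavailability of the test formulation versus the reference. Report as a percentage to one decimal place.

F_rel = (AUC_test/D_test) / (AUC_ref/D_ref)
      = (536.7/50) / (1458/50)
      = 10.734 / 29.16 = 0.3681 = 36.81%

F_rel = 36.8%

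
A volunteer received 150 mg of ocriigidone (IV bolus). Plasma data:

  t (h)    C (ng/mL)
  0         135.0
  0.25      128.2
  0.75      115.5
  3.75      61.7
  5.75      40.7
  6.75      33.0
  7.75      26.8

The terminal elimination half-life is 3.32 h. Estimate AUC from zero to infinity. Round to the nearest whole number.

AUC = 657 ng/mL·h

Trapezoidal AUC_0→7.75:
  [0→0.25]: (135.0+128.2)/2 × 0.25 = 32.9
  [0.25→0.75]: (128.2+115.5)/2 × 0.5 = 60.925
  [0.75→3.75]: (115.5+61.7)/2 × 3 = 265.8
  [3.75→5.75]: (61.7+40.7)/2 × 2 = 102.4
  [5.75→6.75]: (40.7+33.0)/2 × 1 = 36.85
  [6.75→7.75]: (33.0+26.8)/2 × 1 = 29.9
  Sum = 528.775 ng/mL·h
k_e = ln2 / t½ = 0.693147 / 3.32 = 0.2088 h^-1
Extrapolated tail: C_last / k_e = 26.8 / 0.2088 = 128.352
AUC_0→∞ = 528.775 + 128.352 = 657.127 ng/mL·h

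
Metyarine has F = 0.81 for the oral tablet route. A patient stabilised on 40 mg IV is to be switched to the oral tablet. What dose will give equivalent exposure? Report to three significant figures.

For equal systemic exposure: F × D_ev = D_iv
D_ev = D_iv / F = 40 / 0.81 = 49.3827 mg

D_oral = 49.4 mg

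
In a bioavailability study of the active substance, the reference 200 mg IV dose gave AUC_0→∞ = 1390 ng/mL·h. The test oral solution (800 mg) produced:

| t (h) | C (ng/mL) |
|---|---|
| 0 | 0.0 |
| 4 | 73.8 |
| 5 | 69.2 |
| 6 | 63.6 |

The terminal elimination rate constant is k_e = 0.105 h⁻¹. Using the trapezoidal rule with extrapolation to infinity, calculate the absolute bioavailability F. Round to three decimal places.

F = 0.160

Trapezoidal AUC_0→6 (oral solution):
  [0→4]: (0.0+73.8)/2 × 4 = 147.6
  [4→5]: (73.8+69.2)/2 × 1 = 71.5
  [5→6]: (69.2+63.6)/2 × 1 = 66.4
  Sum = 285.5 ng/mL·h
Tail: C_last/k_e = 63.6/0.105 = 605.714
AUC_0→∞ (oral solution) = 285.5 + 605.714 = 891.214 ng/mL·h
F = (AUC_ev/D_ev)/(AUC_iv/D_iv) = (891.214/800)/(1390/200) = 1.1140175/6.95 = 0.1603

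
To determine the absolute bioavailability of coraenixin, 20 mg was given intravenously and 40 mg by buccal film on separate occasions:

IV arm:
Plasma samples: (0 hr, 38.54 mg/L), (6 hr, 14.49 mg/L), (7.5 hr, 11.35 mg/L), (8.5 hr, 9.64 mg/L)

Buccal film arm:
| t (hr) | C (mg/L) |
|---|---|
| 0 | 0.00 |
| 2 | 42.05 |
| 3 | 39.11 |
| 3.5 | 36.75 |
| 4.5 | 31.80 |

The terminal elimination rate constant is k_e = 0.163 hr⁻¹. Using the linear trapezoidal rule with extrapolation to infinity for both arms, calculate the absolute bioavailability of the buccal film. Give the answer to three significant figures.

F = 0.667

Trapezoidal AUC_0→8.5 (IV):
  [0→6]: (38.54+14.49)/2 × 6 = 159.09
  [6→7.5]: (14.49+11.35)/2 × 1.5 = 19.38
  [7.5→8.5]: (11.35+9.64)/2 × 1 = 10.495
  Sum = 188.965 mg/L·hr
IV tail: 9.64/0.163 = 59.141; AUC_iv,0→∞ = 188.965 + 59.141 = 248.106 mg/L·hr
Trapezoidal AUC_0→4.5 (buccal film):
  [0→2]: (0.00+42.05)/2 × 2 = 42.05
  [2→3]: (42.05+39.11)/2 × 1 = 40.58
  [3→3.5]: (39.11+36.75)/2 × 0.5 = 18.965
  [3.5→4.5]: (36.75+31.80)/2 × 1 = 34.275
  Sum = 135.87 mg/L·hr
buccal film tail: 31.80/0.163 = 195.092; AUC_ev,0→∞ = 135.87 + 195.092 = 330.962 mg/L·hr
F = (AUC_ev/D_ev)/(AUC_iv/D_iv) = (330.962/40)/(248.106/20) = 8.27405/12.4053 = 0.6670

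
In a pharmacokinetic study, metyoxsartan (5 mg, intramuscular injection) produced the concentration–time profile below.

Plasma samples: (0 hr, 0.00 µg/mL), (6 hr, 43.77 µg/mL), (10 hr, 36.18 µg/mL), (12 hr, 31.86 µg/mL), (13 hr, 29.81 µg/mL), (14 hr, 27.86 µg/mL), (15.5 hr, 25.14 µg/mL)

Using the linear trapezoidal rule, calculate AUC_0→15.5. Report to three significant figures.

AUC = 459 µg/mL·hr

Trapezoidal AUC_0→15.5:
  [0→6]: (0.00+43.77)/2 × 6 = 131.31
  [6→10]: (43.77+36.18)/2 × 4 = 159.9
  [10→12]: (36.18+31.86)/2 × 2 = 68.04
  [12→13]: (31.86+29.81)/2 × 1 = 30.835
  [13→14]: (29.81+27.86)/2 × 1 = 28.835
  [14→15.5]: (27.86+25.14)/2 × 1.5 = 39.75
  Sum = 458.67 µg/mL·hr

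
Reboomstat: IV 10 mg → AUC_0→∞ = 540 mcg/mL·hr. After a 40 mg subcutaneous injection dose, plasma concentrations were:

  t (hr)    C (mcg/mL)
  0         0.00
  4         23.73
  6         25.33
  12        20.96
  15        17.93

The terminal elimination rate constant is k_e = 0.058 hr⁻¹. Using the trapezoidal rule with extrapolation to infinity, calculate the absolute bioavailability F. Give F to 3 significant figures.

F = 0.279

Trapezoidal AUC_0→15 (subcutaneous injection):
  [0→4]: (0.00+23.73)/2 × 4 = 47.46
  [4→6]: (23.73+25.33)/2 × 2 = 49.06
  [6→12]: (25.33+20.96)/2 × 6 = 138.87
  [12→15]: (20.96+17.93)/2 × 3 = 58.335
  Sum = 293.725 mcg/mL·hr
Tail: C_last/k_e = 17.93/0.058 = 309.138
AUC_0→∞ (subcutaneous injection) = 293.725 + 309.138 = 602.863 mcg/mL·hr
F = (AUC_ev/D_ev)/(AUC_iv/D_iv) = (602.863/40)/(540/10) = 15.071575/54 = 0.2791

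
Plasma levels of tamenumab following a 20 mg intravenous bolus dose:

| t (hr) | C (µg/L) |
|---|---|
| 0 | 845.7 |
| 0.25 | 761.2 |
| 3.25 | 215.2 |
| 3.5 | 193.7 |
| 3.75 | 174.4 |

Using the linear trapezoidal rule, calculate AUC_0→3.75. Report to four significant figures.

AUC = 1763 µg/L·hr

Trapezoidal AUC_0→3.75:
  [0→0.25]: (845.7+761.2)/2 × 0.25 = 200.8625
  [0.25→3.25]: (761.2+215.2)/2 × 3 = 1464.6
  [3.25→3.5]: (215.2+193.7)/2 × 0.25 = 51.1125
  [3.5→3.75]: (193.7+174.4)/2 × 0.25 = 46.0125
  Sum = 1762.5875 µg/L·hr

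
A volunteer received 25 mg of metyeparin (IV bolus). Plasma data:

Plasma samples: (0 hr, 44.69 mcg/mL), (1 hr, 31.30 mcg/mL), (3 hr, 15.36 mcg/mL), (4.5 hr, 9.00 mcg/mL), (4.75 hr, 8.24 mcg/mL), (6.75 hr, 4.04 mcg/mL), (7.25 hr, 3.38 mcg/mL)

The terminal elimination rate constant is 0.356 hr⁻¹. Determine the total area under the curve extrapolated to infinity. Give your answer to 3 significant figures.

AUC = 129 mcg/mL·hr

Trapezoidal AUC_0→7.25:
  [0→1]: (44.69+31.30)/2 × 1 = 37.995
  [1→3]: (31.30+15.36)/2 × 2 = 46.66
  [3→4.5]: (15.36+9.00)/2 × 1.5 = 18.27
  [4.5→4.75]: (9.00+8.24)/2 × 0.25 = 2.155
  [4.75→6.75]: (8.24+4.04)/2 × 2 = 12.28
  [6.75→7.25]: (4.04+3.38)/2 × 0.5 = 1.855
  Sum = 119.215 mcg/mL·hr
Extrapolated tail: C_last / k_e = 3.38 / 0.356 = 9.494
AUC_0→∞ = 119.215 + 9.494 = 128.709 mcg/mL·hr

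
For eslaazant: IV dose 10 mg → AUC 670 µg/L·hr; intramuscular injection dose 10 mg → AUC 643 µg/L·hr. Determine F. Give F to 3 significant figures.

F = (AUC_ev / D_ev) / (AUC_iv / D_iv)
  = (643/10) / (670/10)
  = 64.3 / 67 = 0.9597

F = 0.960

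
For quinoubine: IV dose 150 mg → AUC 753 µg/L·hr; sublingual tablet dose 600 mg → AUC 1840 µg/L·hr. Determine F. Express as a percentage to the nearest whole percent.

F = 61%

F = (AUC_ev / D_ev) / (AUC_iv / D_iv)
  = (1840/600) / (753/150)
  = 3.06667 / 5.02 = 0.6109
  = 61.09%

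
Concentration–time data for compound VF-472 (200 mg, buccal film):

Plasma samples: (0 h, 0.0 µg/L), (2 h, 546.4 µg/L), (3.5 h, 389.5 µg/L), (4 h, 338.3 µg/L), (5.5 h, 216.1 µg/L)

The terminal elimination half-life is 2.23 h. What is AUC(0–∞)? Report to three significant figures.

Trapezoidal AUC_0→5.5:
  [0→2]: (0.0+546.4)/2 × 2 = 546.4
  [2→3.5]: (546.4+389.5)/2 × 1.5 = 701.925
  [3.5→4]: (389.5+338.3)/2 × 0.5 = 181.95
  [4→5.5]: (338.3+216.1)/2 × 1.5 = 415.8
  Sum = 1846.075 µg/L·h
k_e = ln2 / t½ = 0.693147 / 2.23 = 0.3108 h^-1
Extrapolated tail: C_last / k_e = 216.1 / 0.3108 = 695.302
AUC_0→∞ = 1846.075 + 695.302 = 2541.377 µg/L·h

AUC = 2540 µg/L·h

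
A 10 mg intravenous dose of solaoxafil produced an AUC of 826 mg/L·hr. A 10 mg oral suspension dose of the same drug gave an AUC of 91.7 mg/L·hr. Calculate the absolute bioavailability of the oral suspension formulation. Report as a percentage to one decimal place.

F = 11.1%

F = (AUC_ev / D_ev) / (AUC_iv / D_iv)
  = (91.7/10) / (826/10)
  = 9.17 / 82.6 = 0.1110
  = 11.10%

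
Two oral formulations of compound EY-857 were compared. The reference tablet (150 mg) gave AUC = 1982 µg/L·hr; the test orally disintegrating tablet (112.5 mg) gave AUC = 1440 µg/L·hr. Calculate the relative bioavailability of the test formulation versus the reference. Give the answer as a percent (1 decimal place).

F_rel = 96.9%

F_rel = (AUC_test/D_test) / (AUC_ref/D_ref)
      = (1440/112.5) / (1982/150)
      = 12.8 / 13.2133 = 0.9687 = 96.87%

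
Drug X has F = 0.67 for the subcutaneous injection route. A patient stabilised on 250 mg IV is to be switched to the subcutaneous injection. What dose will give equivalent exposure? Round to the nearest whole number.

For equal systemic exposure: F × D_ev = D_iv
D_ev = D_iv / F = 250 / 0.67 = 373.134 mg

D_subcutaneous = 373 mg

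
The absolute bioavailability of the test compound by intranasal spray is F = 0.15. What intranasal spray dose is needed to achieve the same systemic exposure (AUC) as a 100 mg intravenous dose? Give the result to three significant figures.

For equal systemic exposure: F × D_ev = D_iv
D_ev = D_iv / F = 100 / 0.15 = 666.667 mg

D_intranasal = 667 mg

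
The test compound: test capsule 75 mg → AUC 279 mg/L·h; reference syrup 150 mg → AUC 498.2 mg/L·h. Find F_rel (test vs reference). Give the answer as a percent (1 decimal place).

F_rel = 112.0%

F_rel = (AUC_test/D_test) / (AUC_ref/D_ref)
      = (279/75) / (498.2/150)
      = 3.72 / 3.32133 = 1.1200 = 112.00%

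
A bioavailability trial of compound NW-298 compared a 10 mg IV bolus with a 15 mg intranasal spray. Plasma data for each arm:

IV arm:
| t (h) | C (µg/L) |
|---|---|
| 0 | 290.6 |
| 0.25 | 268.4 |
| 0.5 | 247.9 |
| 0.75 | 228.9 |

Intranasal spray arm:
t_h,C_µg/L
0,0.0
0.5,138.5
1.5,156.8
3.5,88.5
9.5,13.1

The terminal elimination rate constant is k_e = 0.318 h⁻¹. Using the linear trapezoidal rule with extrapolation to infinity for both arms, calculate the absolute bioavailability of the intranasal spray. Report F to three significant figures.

F = 0.564

Trapezoidal AUC_0→0.75 (IV):
  [0→0.25]: (290.6+268.4)/2 × 0.25 = 69.875
  [0.25→0.5]: (268.4+247.9)/2 × 0.25 = 64.5375
  [0.5→0.75]: (247.9+228.9)/2 × 0.25 = 59.6
  Sum = 194.0125 µg/L·h
IV tail: 228.9/0.318 = 719.811; AUC_iv,0→∞ = 194.0125 + 719.811 = 913.8235 µg/L·h
Trapezoidal AUC_0→9.5 (intranasal spray):
  [0→0.5]: (0.0+138.5)/2 × 0.5 = 34.625
  [0.5→1.5]: (138.5+156.8)/2 × 1 = 147.65
  [1.5→3.5]: (156.8+88.5)/2 × 2 = 245.3
  [3.5→9.5]: (88.5+13.1)/2 × 6 = 304.8
  Sum = 732.375 µg/L·h
intranasal spray tail: 13.1/0.318 = 41.195; AUC_ev,0→∞ = 732.375 + 41.195 = 773.57 µg/L·h
F = (AUC_ev/D_ev)/(AUC_iv/D_iv) = (773.57/15)/(913.8235/10) = 51.5713/91.38235 = 0.5643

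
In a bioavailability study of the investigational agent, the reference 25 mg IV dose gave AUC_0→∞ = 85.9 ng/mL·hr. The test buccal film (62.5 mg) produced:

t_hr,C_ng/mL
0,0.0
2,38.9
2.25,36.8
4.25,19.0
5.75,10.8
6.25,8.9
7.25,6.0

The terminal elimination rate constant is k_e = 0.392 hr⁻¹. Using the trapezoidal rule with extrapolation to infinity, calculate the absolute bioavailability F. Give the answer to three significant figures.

Trapezoidal AUC_0→7.25 (buccal film):
  [0→2]: (0.0+38.9)/2 × 2 = 38.9
  [2→2.25]: (38.9+36.8)/2 × 0.25 = 9.4625
  [2.25→4.25]: (36.8+19.0)/2 × 2 = 55.8
  [4.25→5.75]: (19.0+10.8)/2 × 1.5 = 22.35
  [5.75→6.25]: (10.8+8.9)/2 × 0.5 = 4.925
  [6.25→7.25]: (8.9+6.0)/2 × 1 = 7.45
  Sum = 138.8875 ng/mL·hr
Tail: C_last/k_e = 6.0/0.392 = 15.306
AUC_0→∞ (buccal film) = 138.8875 + 15.306 = 154.1935 ng/mL·hr
F = (AUC_ev/D_ev)/(AUC_iv/D_iv) = (154.1935/62.5)/(85.9/25) = 2.467096/3.436 = 0.7180

F = 0.718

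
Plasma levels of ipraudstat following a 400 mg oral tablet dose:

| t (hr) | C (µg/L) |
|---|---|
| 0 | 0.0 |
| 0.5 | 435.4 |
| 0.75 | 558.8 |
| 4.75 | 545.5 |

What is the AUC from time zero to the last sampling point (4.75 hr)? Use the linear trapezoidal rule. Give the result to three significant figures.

AUC = 2440 µg/L·hr

Trapezoidal AUC_0→4.75:
  [0→0.5]: (0.0+435.4)/2 × 0.5 = 108.85
  [0.5→0.75]: (435.4+558.8)/2 × 0.25 = 124.275
  [0.75→4.75]: (558.8+545.5)/2 × 4 = 2208.6
  Sum = 2441.725 µg/L·hr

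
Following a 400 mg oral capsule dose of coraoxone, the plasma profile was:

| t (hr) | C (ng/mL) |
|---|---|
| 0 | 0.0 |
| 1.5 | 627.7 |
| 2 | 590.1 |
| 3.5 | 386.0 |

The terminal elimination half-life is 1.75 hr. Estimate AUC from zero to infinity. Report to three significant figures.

Trapezoidal AUC_0→3.5:
  [0→1.5]: (0.0+627.7)/2 × 1.5 = 470.775
  [1.5→2]: (627.7+590.1)/2 × 0.5 = 304.45
  [2→3.5]: (590.1+386.0)/2 × 1.5 = 732.075
  Sum = 1507.3 ng/mL·hr
k_e = ln2 / t½ = 0.693147 / 1.75 = 0.3961 hr^-1
Extrapolated tail: C_last / k_e = 386.0 / 0.3961 = 974.501
AUC_0→∞ = 1507.3 + 974.501 = 2481.801 ng/mL·hr

AUC = 2480 ng/mL·hr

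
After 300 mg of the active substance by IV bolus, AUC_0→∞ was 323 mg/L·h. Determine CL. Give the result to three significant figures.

CL = 0.929 L/h

CL = Dose_iv / AUC_0→∞
   = 300 / 323 = 0.928793 L/h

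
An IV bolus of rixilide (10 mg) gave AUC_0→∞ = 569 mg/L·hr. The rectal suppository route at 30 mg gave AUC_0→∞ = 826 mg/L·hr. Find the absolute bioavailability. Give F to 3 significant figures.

F = (AUC_ev / D_ev) / (AUC_iv / D_iv)
  = (826/30) / (569/10)
  = 27.5333 / 56.9 = 0.4839

F = 0.484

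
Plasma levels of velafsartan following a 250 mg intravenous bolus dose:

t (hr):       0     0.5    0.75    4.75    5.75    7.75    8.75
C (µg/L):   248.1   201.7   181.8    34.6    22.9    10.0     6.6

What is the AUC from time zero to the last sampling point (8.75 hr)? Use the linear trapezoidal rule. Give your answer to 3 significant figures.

Trapezoidal AUC_0→8.75:
  [0→0.5]: (248.1+201.7)/2 × 0.5 = 112.45
  [0.5→0.75]: (201.7+181.8)/2 × 0.25 = 47.9375
  [0.75→4.75]: (181.8+34.6)/2 × 4 = 432.8
  [4.75→5.75]: (34.6+22.9)/2 × 1 = 28.75
  [5.75→7.75]: (22.9+10.0)/2 × 2 = 32.9
  [7.75→8.75]: (10.0+6.6)/2 × 1 = 8.3
  Sum = 663.1375 µg/L·hr

AUC = 663 µg/L·hr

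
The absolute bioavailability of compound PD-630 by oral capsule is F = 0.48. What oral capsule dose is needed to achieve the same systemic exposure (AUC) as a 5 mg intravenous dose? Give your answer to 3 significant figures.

D_oral = 10.4 mg

For equal systemic exposure: F × D_ev = D_iv
D_ev = D_iv / F = 5 / 0.48 = 10.4167 mg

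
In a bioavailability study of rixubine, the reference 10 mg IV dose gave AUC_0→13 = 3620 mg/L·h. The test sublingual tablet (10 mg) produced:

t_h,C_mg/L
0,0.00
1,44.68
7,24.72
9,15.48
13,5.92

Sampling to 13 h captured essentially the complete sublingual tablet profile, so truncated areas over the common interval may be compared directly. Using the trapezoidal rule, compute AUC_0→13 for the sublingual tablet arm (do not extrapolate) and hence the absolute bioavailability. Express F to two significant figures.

F = 0.087

Trapezoidal AUC_0→13 (sublingual tablet):
  [0→1]: (0.00+44.68)/2 × 1 = 22.34
  [1→7]: (44.68+24.72)/2 × 6 = 208.2
  [7→9]: (24.72+15.48)/2 × 2 = 40.2
  [9→13]: (15.48+5.92)/2 × 4 = 42.8
  Sum = 313.54 mg/L·h
F = (AUC_ev/D_ev)/(AUC_iv/D_iv) = (313.54/10)/(3620/10) = 31.354/362 = 0.0866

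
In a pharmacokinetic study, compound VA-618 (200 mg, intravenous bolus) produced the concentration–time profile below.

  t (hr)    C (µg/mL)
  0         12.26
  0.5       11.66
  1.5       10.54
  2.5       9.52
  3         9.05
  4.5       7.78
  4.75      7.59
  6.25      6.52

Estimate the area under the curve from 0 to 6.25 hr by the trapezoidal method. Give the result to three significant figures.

Trapezoidal AUC_0→6.25:
  [0→0.5]: (12.26+11.66)/2 × 0.5 = 5.98
  [0.5→1.5]: (11.66+10.54)/2 × 1 = 11.1
  [1.5→2.5]: (10.54+9.52)/2 × 1 = 10.03
  [2.5→3]: (9.52+9.05)/2 × 0.5 = 4.6425
  [3→4.5]: (9.05+7.78)/2 × 1.5 = 12.6225
  [4.5→4.75]: (7.78+7.59)/2 × 0.25 = 1.92125
  [4.75→6.25]: (7.59+6.52)/2 × 1.5 = 10.5825
  Sum = 56.87875 µg/mL·hr

AUC = 56.9 µg/mL·hr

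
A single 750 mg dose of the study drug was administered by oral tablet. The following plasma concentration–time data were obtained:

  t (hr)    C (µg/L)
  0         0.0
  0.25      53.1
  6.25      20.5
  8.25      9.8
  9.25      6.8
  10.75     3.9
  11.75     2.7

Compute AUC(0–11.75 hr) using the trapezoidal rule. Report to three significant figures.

Trapezoidal AUC_0→11.75:
  [0→0.25]: (0.0+53.1)/2 × 0.25 = 6.6375
  [0.25→6.25]: (53.1+20.5)/2 × 6 = 220.8
  [6.25→8.25]: (20.5+9.8)/2 × 2 = 30.3
  [8.25→9.25]: (9.8+6.8)/2 × 1 = 8.3
  [9.25→10.75]: (6.8+3.9)/2 × 1.5 = 8.025
  [10.75→11.75]: (3.9+2.7)/2 × 1 = 3.3
  Sum = 277.3625 µg/L·hr

AUC = 277 µg/L·hr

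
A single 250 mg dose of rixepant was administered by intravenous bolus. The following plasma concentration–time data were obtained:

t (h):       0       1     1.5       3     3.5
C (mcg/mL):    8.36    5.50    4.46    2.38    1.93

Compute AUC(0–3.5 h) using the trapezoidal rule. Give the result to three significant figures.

Trapezoidal AUC_0→3.5:
  [0→1]: (8.36+5.50)/2 × 1 = 6.93
  [1→1.5]: (5.50+4.46)/2 × 0.5 = 2.49
  [1.5→3]: (4.46+2.38)/2 × 1.5 = 5.13
  [3→3.5]: (2.38+1.93)/2 × 0.5 = 1.0775
  Sum = 15.6275 mcg/mL·h

AUC = 15.6 mcg/mL·h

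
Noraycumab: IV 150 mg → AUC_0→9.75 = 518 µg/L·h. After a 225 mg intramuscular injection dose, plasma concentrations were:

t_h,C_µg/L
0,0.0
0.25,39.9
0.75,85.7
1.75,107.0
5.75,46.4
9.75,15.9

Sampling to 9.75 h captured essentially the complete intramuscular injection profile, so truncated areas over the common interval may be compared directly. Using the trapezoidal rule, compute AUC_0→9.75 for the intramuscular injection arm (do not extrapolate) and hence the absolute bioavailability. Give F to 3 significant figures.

Trapezoidal AUC_0→9.75 (intramuscular injection):
  [0→0.25]: (0.0+39.9)/2 × 0.25 = 4.9875
  [0.25→0.75]: (39.9+85.7)/2 × 0.5 = 31.4
  [0.75→1.75]: (85.7+107.0)/2 × 1 = 96.35
  [1.75→5.75]: (107.0+46.4)/2 × 4 = 306.8
  [5.75→9.75]: (46.4+15.9)/2 × 4 = 124.6
  Sum = 564.1375 µg/L·h
F = (AUC_ev/D_ev)/(AUC_iv/D_iv) = (564.1375/225)/(518/150) = 2.50728/3.45333 = 0.7260

F = 0.726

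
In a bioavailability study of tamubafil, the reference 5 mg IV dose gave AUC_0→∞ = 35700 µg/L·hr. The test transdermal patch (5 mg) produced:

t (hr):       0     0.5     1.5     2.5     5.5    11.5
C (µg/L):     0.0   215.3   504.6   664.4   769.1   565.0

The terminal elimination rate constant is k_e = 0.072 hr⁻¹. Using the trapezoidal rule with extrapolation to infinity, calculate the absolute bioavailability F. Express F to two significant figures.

Trapezoidal AUC_0→11.5 (transdermal patch):
  [0→0.5]: (0.0+215.3)/2 × 0.5 = 53.825
  [0.5→1.5]: (215.3+504.6)/2 × 1 = 359.95
  [1.5→2.5]: (504.6+664.4)/2 × 1 = 584.5
  [2.5→5.5]: (664.4+769.1)/2 × 3 = 2150.25
  [5.5→11.5]: (769.1+565.0)/2 × 6 = 4002.3
  Sum = 7150.825 µg/L·hr
Tail: C_last/k_e = 565.0/0.072 = 7847.222
AUC_0→∞ (transdermal patch) = 7150.825 + 7847.222 = 14998.047 µg/L·hr
F = (AUC_ev/D_ev)/(AUC_iv/D_iv) = (14998.047/5)/(35700/5) = 2999.6094/7140 = 0.4201

F = 0.42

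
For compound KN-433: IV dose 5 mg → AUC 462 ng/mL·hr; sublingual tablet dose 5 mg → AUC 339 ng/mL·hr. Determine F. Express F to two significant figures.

F = (AUC_ev / D_ev) / (AUC_iv / D_iv)
  = (339/5) / (462/5)
  = 67.8 / 92.4 = 0.7338

F = 0.73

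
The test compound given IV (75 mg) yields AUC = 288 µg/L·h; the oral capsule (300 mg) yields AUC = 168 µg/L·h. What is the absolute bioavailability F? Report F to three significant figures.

F = (AUC_ev / D_ev) / (AUC_iv / D_iv)
  = (168/300) / (288/75)
  = 0.56 / 3.84 = 0.1458

F = 0.146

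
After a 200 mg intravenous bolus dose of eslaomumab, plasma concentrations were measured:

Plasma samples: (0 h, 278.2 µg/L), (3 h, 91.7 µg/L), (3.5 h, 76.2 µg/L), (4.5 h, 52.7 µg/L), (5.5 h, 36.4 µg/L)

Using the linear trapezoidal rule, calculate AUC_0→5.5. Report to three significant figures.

AUC = 706 µg/L·h

Trapezoidal AUC_0→5.5:
  [0→3]: (278.2+91.7)/2 × 3 = 554.85
  [3→3.5]: (91.7+76.2)/2 × 0.5 = 41.975
  [3.5→4.5]: (76.2+52.7)/2 × 1 = 64.45
  [4.5→5.5]: (52.7+36.4)/2 × 1 = 44.55
  Sum = 705.825 µg/L·h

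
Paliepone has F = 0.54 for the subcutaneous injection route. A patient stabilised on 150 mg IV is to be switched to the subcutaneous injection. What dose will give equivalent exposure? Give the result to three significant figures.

D_subcutaneous = 278 mg

For equal systemic exposure: F × D_ev = D_iv
D_ev = D_iv / F = 150 / 0.54 = 277.778 mg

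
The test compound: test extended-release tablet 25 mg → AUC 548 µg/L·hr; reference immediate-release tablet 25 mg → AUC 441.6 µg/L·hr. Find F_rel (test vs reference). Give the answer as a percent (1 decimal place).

F_rel = 124.1%

F_rel = (AUC_test/D_test) / (AUC_ref/D_ref)
      = (548/25) / (441.6/25)
      = 21.92 / 17.664 = 1.2409 = 124.09%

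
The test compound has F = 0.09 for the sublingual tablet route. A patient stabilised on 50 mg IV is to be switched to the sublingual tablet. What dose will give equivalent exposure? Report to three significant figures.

D_sublingual = 556 mg

For equal systemic exposure: F × D_ev = D_iv
D_ev = D_iv / F = 50 / 0.09 = 555.556 mg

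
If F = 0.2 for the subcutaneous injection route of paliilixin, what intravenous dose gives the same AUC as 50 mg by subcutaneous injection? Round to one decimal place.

Systemic exposure from an extravascular dose = F × D_ev, so the equivalent IV dose is F × D_ev.
D_iv = F × D_ev = 0.2 × 50 = 10 mg

D_iv = 10.0 mg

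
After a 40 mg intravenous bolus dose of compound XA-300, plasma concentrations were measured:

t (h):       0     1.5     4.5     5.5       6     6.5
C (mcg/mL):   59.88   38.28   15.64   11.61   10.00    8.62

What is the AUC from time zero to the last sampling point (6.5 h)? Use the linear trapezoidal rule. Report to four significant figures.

AUC = 178.2 mcg/mL·h

Trapezoidal AUC_0→6.5:
  [0→1.5]: (59.88+38.28)/2 × 1.5 = 73.62
  [1.5→4.5]: (38.28+15.64)/2 × 3 = 80.88
  [4.5→5.5]: (15.64+11.61)/2 × 1 = 13.625
  [5.5→6]: (11.61+10.00)/2 × 0.5 = 5.4025
  [6→6.5]: (10.00+8.62)/2 × 0.5 = 4.655
  Sum = 178.1825 mcg/mL·h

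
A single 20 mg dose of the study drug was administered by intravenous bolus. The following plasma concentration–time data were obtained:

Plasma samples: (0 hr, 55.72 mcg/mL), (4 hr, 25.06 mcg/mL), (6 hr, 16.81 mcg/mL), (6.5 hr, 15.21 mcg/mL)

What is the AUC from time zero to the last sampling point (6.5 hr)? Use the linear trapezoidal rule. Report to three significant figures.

AUC = 211 mcg/mL·hr

Trapezoidal AUC_0→6.5:
  [0→4]: (55.72+25.06)/2 × 4 = 161.56
  [4→6]: (25.06+16.81)/2 × 2 = 41.87
  [6→6.5]: (16.81+15.21)/2 × 0.5 = 8.005
  Sum = 211.435 mcg/mL·hr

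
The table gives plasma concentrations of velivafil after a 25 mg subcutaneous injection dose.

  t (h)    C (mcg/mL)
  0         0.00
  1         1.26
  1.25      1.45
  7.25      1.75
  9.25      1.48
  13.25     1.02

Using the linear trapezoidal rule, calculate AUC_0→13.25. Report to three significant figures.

AUC = 18.8 mcg/mL·h

Trapezoidal AUC_0→13.25:
  [0→1]: (0.00+1.26)/2 × 1 = 0.63
  [1→1.25]: (1.26+1.45)/2 × 0.25 = 0.33875
  [1.25→7.25]: (1.45+1.75)/2 × 6 = 9.6
  [7.25→9.25]: (1.75+1.48)/2 × 2 = 3.23
  [9.25→13.25]: (1.48+1.02)/2 × 4 = 5.0
  Sum = 18.79875 mcg/mL·h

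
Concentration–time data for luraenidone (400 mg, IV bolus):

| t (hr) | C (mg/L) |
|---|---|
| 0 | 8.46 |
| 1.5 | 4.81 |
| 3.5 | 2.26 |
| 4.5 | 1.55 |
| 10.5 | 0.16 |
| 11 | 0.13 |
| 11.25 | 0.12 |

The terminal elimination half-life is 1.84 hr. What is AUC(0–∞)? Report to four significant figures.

AUC = 24.48 mg/L·hr

Trapezoidal AUC_0→11.25:
  [0→1.5]: (8.46+4.81)/2 × 1.5 = 9.9525
  [1.5→3.5]: (4.81+2.26)/2 × 2 = 7.07
  [3.5→4.5]: (2.26+1.55)/2 × 1 = 1.905
  [4.5→10.5]: (1.55+0.16)/2 × 6 = 5.13
  [10.5→11]: (0.16+0.13)/2 × 0.5 = 0.0725
  [11→11.25]: (0.13+0.12)/2 × 0.25 = 0.03125
  Sum = 24.16125 mg/L·hr
k_e = ln2 / t½ = 0.693147 / 1.84 = 0.3767 hr^-1
Extrapolated tail: C_last / k_e = 0.12 / 0.3767 = 0.319
AUC_0→∞ = 24.16125 + 0.319 = 24.48025 mg/L·hr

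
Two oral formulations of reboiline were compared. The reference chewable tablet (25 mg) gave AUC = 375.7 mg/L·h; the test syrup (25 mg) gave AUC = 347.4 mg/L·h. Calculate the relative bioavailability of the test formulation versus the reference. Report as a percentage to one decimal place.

F_rel = 92.5%

F_rel = (AUC_test/D_test) / (AUC_ref/D_ref)
      = (347.4/25) / (375.7/25)
      = 13.896 / 15.028 = 0.9247 = 92.47%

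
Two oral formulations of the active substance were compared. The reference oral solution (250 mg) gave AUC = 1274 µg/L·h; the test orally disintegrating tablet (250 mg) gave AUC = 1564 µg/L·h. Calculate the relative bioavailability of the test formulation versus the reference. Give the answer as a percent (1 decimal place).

F_rel = (AUC_test/D_test) / (AUC_ref/D_ref)
      = (1564/250) / (1274/250)
      = 6.256 / 5.096 = 1.2276 = 122.76%

F_rel = 122.8%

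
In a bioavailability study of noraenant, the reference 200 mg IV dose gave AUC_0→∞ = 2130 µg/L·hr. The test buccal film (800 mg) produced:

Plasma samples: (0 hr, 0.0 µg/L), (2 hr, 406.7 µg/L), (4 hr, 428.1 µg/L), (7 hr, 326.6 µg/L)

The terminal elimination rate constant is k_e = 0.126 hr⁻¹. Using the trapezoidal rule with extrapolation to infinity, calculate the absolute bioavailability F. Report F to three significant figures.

F = 0.583

Trapezoidal AUC_0→7 (buccal film):
  [0→2]: (0.0+406.7)/2 × 2 = 406.7
  [2→4]: (406.7+428.1)/2 × 2 = 834.8
  [4→7]: (428.1+326.6)/2 × 3 = 1132.05
  Sum = 2373.55 µg/L·hr
Tail: C_last/k_e = 326.6/0.126 = 2592.063
AUC_0→∞ (buccal film) = 2373.55 + 2592.063 = 4965.613 µg/L·hr
F = (AUC_ev/D_ev)/(AUC_iv/D_iv) = (4965.613/800)/(2130/200) = 6.20702/10.65 = 0.5828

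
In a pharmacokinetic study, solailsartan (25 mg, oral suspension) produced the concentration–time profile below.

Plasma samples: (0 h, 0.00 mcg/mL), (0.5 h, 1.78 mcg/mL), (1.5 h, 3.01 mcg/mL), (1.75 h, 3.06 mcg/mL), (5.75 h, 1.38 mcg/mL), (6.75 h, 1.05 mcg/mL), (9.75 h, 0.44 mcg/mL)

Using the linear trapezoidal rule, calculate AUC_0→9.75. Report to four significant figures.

AUC = 15.93 mcg/mL·h

Trapezoidal AUC_0→9.75:
  [0→0.5]: (0.00+1.78)/2 × 0.5 = 0.445
  [0.5→1.5]: (1.78+3.01)/2 × 1 = 2.395
  [1.5→1.75]: (3.01+3.06)/2 × 0.25 = 0.75875
  [1.75→5.75]: (3.06+1.38)/2 × 4 = 8.88
  [5.75→6.75]: (1.38+1.05)/2 × 1 = 1.215
  [6.75→9.75]: (1.05+0.44)/2 × 3 = 2.235
  Sum = 15.92875 mcg/mL·h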